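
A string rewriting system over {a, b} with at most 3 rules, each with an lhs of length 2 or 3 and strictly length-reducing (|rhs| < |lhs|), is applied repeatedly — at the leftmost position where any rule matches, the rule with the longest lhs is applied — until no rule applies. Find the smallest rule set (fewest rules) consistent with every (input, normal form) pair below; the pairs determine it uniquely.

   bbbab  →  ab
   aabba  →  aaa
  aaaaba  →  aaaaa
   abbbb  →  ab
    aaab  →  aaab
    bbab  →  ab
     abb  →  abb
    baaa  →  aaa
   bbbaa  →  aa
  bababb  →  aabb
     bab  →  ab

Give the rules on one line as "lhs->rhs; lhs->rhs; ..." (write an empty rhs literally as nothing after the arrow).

ba->a; bbb->

  | bbbab => ab
  | aabba => aaba => aaa
  | aaaaba => aaaaa
  | abbbb => ab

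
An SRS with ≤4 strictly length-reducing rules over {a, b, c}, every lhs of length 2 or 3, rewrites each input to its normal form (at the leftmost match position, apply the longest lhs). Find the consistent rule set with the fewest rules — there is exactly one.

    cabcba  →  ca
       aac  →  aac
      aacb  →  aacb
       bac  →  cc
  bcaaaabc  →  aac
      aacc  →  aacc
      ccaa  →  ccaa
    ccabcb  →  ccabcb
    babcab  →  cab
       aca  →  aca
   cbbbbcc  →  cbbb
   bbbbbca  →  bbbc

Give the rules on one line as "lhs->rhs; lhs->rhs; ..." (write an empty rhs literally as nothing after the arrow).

aab->; ba->c; bca->a; bcc->

  | cabcba => cabcc => ca
  | aac
  | aacb
  | bac => cc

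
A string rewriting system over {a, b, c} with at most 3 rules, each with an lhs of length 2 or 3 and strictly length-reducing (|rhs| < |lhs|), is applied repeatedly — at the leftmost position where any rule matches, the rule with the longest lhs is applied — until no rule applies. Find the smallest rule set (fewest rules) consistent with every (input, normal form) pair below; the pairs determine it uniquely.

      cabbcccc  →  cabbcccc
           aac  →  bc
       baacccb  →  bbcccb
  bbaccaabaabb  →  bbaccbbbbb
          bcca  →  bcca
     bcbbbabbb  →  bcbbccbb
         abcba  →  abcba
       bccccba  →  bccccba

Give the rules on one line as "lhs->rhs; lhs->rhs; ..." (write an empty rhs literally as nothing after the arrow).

  | cabbcccc
  | aac => bc
  | baacccb => bbcccb
  | bbaccaabaabb => bbaccbbaabb => bbaccbbbbb

aa->b; bab->cc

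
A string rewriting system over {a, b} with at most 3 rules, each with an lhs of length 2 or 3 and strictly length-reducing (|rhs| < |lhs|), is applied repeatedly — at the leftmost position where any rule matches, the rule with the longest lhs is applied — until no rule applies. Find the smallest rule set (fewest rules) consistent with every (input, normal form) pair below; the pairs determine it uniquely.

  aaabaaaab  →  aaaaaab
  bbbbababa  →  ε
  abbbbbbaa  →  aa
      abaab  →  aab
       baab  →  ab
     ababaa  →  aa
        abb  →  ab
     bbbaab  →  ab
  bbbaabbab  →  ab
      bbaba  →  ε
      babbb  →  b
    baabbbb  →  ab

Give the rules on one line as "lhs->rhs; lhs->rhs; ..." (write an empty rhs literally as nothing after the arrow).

  | aaabaaaab => aaaaaab
  | bbbbababa => bbbababa => bbababa => bababa => baba => ba => ε
  | abbbbbbaa => abbbbbaa => abbbbaa => abbbaa => abbaa => abaa => aa
  | abaab => aab

ba->; bb->b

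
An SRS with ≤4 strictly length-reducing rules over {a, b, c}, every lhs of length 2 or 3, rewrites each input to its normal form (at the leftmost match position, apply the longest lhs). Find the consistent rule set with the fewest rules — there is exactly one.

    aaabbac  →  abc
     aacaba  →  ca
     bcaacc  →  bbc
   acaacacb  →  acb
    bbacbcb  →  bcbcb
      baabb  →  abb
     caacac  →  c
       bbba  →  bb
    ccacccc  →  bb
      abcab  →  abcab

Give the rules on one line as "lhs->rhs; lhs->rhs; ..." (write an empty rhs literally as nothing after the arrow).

aa->; ba->; cc->b

  | aaabbac => abbac => abc
  | aacaba => caba => ca
  | bcaacc => bccc => bbc
  | acaacacb => accacb => abacb => acb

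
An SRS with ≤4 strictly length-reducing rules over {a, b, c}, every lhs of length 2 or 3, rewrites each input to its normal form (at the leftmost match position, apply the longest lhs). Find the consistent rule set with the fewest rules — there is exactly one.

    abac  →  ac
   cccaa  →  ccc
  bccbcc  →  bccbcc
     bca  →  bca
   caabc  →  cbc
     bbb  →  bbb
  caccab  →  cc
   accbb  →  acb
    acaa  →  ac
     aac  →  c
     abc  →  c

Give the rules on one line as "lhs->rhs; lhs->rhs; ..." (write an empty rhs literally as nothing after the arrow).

aa->; ab->; cac->c; cbb->b

  | abac => ac
  | cccaa => ccc
  | bccbcc
  | bca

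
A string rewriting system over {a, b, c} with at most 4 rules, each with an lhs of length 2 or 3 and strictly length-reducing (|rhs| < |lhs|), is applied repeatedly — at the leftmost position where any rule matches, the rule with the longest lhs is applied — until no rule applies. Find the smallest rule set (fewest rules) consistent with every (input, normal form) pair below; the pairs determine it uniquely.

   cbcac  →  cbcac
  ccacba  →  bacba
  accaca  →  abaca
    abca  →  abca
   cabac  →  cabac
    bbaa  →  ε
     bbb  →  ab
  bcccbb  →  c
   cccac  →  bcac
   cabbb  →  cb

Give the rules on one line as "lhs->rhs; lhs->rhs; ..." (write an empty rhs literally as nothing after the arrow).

  | cbcac
  | ccacba => bacba
  | accaca => abaca
  | abca

aa->; bb->; bbb->ab; cc->b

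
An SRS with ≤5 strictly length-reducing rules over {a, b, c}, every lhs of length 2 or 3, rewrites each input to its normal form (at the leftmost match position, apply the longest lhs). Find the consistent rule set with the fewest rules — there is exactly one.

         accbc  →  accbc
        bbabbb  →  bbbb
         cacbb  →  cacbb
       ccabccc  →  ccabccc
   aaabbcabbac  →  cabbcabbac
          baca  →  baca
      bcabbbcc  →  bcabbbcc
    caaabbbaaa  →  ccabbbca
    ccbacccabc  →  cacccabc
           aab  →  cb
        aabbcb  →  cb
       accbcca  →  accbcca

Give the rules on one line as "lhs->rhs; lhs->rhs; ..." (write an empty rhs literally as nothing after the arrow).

  | accbc
  | bbabbb => bbbb
  | cacbb
  | ccabccc

aa->c; bab->b; bcb->; cba->a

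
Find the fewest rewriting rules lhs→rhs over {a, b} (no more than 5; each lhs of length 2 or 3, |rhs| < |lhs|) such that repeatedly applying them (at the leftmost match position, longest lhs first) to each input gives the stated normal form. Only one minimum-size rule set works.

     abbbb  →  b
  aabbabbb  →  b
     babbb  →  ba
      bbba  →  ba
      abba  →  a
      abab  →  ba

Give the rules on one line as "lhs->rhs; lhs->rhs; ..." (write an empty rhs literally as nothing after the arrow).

ab->b; abb->; bab->ba; bb->b

  | abbbb => bb => b
  | aabbabbb => aabbb => ab => b
  | babbb => babb => bab => ba
  | bbba => bba => ba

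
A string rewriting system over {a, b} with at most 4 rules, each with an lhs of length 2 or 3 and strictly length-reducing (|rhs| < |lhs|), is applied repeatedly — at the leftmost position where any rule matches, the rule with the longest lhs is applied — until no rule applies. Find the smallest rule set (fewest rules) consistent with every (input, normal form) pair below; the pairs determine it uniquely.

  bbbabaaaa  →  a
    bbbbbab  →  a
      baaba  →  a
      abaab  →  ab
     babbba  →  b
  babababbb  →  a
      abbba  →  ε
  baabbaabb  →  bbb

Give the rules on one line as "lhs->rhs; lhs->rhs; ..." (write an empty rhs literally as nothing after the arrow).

aa->b; aba->; ba->a; bab->ba

  | bbbabaaaa => bbbaaaaa => bbaaaaa => baaaaa => aaaaa => baaa => aaa => ba => a
  | bbbbbab => bbbbba => bbbba => bbba => bba => ba => a
  | baaba => aaba => bba => ba => a
  | abaab => ab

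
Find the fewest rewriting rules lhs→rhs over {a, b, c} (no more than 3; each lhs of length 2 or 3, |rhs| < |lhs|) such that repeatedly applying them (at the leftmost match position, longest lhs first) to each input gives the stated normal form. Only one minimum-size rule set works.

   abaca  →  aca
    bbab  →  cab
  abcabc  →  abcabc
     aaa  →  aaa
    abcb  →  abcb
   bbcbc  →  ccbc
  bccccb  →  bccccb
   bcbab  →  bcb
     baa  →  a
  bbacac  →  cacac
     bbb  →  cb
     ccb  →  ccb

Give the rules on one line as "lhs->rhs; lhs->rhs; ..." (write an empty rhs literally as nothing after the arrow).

ba->; bb->c

  | abaca => aca
  | bbab => cab
  | abcabc
  | aaa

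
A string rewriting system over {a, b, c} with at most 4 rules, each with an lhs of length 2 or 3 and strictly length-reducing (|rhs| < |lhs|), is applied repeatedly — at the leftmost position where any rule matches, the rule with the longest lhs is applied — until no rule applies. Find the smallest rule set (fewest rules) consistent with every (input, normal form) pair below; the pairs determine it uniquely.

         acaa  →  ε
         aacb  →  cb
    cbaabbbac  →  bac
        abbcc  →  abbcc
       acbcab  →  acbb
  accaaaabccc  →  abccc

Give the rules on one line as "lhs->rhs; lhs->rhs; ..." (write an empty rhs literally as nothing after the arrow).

  | acaa => aa => ε
  | aacb => cb
  | cbaabbbac => cbbbbac => cabac => bac
  | abbcc

aa->; bbb->a; ca->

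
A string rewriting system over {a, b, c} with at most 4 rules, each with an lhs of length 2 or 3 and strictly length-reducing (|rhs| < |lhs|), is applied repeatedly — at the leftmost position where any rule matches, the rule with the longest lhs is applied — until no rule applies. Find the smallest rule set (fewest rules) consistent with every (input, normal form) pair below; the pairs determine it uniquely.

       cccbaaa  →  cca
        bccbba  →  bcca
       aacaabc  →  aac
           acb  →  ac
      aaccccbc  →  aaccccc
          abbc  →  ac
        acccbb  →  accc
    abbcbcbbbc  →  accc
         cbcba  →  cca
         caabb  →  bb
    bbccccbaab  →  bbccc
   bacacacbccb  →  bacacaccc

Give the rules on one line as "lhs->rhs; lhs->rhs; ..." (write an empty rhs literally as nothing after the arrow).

ab->a; caa->; cb->c

  | cccbaaa => cccaaa => cca
  | bccbba => bccba => bcca
  | aacaabc => aabc => aac
  | acb => ac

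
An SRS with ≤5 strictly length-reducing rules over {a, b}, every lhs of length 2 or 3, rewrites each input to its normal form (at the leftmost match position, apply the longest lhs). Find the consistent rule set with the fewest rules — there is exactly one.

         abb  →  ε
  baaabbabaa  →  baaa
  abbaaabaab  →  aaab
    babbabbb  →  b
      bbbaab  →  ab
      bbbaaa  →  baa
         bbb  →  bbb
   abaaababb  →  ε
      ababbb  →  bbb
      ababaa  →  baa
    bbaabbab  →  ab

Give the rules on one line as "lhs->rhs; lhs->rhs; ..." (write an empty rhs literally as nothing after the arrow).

  | abb => ε
  | baaabbabaa => baaabaa => baaa
  | abbaaabaab => aaabaab => aaab
  | babbabbb => abbabbb => abbb => b

aba->; abb->; bab->ab; bba->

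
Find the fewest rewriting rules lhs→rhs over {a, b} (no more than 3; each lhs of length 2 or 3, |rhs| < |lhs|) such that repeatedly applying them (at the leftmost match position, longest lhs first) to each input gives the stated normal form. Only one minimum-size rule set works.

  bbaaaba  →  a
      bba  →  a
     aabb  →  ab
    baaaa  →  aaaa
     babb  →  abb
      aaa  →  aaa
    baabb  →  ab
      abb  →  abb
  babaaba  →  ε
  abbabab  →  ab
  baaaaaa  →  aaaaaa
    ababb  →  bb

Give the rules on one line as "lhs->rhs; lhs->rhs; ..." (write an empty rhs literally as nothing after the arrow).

  | bbaaaba => baaaba => aaaba => abaa => a
  | bba => ba => a
  | aabb => bab => ab
  | baaaa => aaaa

aab->ba; aba->; ba->a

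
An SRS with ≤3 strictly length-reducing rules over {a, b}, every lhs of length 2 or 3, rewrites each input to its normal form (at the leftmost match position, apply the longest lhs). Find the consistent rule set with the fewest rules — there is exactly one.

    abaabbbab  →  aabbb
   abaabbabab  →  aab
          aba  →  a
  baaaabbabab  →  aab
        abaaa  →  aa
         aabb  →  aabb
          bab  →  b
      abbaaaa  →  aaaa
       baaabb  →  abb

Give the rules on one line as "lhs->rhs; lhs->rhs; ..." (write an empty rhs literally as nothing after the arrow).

  | abaabbbab => aabbbbab => aabbb
  | abaabbabab => aabbbabab => aabbab => aab
  | aba => a
  | baaaabbabab => abaabbabab => aabbbabab => aabbab => aab

ba->; baa->ab; bba->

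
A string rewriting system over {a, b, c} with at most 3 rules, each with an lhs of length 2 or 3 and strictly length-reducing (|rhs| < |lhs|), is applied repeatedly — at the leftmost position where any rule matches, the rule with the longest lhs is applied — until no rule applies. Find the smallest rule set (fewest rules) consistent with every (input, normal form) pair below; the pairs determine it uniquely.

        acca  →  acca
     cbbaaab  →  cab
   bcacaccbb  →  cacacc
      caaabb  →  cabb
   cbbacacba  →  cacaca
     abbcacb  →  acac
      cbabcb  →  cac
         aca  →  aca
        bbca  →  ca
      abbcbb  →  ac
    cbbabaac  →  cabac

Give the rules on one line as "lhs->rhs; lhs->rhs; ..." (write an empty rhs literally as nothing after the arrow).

aa->a; bc->c; cb->c

  | acca
  | cbbaaab => cbaaab => caaab => caab => cab
  | bcacaccbb => cacaccbb => cacaccb => cacacc
  | caaabb => caabb => cabb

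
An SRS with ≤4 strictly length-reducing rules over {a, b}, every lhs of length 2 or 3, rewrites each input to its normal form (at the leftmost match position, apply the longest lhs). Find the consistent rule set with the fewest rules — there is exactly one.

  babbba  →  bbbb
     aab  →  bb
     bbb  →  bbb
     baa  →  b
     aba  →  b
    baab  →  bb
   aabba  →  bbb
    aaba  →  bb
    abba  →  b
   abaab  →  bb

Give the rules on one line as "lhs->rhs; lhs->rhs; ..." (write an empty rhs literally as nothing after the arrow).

  | babbba => bbbba => bbbb
  | aab => bb
  | bbb
  | baa => ba => b

aa->b; ab->a; ba->b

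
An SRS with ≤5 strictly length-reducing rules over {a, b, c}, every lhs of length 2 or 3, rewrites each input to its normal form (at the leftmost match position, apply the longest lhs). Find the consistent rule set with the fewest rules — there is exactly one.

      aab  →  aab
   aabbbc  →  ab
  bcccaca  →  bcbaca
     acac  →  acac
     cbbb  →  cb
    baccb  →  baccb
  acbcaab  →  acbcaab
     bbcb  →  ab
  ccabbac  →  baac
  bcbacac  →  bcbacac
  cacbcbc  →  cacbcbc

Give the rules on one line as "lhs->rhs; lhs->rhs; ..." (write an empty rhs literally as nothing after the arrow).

abc->b; bb->; bbc->a; cca->ba

  | aab
  | aabbbc => aabc => ab
  | bcccaca => bcbaca
  | acac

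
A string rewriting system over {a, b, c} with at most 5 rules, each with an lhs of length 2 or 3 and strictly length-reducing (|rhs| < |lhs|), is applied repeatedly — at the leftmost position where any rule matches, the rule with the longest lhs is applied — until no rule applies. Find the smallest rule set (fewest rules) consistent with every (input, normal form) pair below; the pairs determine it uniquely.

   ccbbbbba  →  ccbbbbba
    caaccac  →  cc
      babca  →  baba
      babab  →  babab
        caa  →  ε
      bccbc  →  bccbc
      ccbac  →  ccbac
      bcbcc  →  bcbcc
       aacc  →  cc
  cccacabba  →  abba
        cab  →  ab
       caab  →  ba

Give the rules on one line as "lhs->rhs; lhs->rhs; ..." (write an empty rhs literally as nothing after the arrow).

  | ccbbbbba
  | caaccac => aaccac => ccac => cc
  | babca => baba
  | babab

aa->; aab->ba; ca->a; cac->c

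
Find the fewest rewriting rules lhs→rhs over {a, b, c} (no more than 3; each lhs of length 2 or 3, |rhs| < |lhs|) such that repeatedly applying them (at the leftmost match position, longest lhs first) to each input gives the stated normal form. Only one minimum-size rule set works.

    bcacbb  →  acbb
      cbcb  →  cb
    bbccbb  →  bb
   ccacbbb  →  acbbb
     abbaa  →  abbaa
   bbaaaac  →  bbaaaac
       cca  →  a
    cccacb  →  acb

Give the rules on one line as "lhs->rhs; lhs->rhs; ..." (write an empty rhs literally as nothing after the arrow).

  | bcacbb => acbb
  | cbcb => cb
  | bbccbb => bcbb => bb
  | ccacbbb => cacbbb => acbbb

bc->; ca->a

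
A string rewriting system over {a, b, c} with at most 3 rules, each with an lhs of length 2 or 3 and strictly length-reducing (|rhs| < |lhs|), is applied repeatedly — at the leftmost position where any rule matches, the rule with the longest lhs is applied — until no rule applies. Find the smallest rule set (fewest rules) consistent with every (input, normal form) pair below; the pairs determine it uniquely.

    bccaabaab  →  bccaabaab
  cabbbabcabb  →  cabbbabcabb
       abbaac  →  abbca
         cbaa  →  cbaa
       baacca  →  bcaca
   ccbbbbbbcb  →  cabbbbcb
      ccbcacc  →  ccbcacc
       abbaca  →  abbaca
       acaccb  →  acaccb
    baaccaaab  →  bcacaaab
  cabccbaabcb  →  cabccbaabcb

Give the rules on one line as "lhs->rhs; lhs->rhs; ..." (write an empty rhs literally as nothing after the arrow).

aac->ca; cbb->a

  | bccaabaab
  | cabbbabcabb
  | abbaac => abbca
  | cbaa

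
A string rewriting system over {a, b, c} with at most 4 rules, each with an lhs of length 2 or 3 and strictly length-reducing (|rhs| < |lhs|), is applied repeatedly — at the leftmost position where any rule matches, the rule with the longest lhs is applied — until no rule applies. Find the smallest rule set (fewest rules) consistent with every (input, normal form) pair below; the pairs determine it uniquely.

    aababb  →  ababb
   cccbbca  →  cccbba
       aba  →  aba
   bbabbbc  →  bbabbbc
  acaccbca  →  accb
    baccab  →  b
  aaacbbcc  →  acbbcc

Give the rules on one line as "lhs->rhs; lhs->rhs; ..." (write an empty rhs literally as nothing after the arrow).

  | aababb => ababb
  | cccbbca => cccbba
  | aba
  | bbabbbc

aa->a; baa->; ca->a; cba->cb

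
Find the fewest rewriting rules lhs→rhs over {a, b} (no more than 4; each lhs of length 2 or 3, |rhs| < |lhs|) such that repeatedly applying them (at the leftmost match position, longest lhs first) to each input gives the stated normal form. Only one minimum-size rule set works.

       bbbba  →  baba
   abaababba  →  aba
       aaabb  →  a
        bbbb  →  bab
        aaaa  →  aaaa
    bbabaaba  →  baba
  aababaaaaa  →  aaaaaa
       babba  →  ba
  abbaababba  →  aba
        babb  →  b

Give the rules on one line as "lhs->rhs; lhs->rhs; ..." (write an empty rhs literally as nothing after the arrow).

  | bbbba => baba
  | abaababba => aababba => aabba => aba
  | aaabb => aab => a
  | bbbb => bab

aab->a; abb->; baa->a; bbb->ba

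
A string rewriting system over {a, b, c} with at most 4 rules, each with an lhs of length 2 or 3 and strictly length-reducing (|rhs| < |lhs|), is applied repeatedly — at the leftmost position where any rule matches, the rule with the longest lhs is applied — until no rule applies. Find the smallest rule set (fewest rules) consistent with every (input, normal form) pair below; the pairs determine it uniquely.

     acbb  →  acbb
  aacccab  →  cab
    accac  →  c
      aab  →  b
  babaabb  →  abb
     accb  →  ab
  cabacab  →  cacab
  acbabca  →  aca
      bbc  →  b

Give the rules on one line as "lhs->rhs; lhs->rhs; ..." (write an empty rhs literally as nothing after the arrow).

aa->; ba->; bc->; cc->

  | acbb
  | aacccab => cccab => cab
  | accac => aac => c
  | aab => b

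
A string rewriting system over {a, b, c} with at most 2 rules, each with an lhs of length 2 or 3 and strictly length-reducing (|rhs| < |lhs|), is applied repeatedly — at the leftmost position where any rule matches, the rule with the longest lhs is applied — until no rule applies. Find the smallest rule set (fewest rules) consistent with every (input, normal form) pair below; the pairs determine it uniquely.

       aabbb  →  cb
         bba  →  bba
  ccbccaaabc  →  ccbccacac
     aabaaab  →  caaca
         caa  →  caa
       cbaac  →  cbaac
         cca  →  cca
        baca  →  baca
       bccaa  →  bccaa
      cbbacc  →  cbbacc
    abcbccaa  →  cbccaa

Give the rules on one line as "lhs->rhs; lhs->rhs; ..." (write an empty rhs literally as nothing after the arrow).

aab->ca; ab->

  | aabbb => cabb => cb
  | bba
  | ccbccaaabc => ccbccacac
  | aabaaab => caaaab => caaca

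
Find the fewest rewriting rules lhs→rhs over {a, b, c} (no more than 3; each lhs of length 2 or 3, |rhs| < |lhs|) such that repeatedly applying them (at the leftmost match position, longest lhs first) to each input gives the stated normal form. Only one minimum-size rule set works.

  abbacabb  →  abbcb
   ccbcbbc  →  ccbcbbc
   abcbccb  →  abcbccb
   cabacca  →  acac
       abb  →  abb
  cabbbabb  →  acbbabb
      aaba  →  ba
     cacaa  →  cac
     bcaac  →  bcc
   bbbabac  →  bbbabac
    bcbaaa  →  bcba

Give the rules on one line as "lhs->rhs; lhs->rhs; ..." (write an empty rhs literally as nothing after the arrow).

aa->; cab->ac; cca->c

  | abbacabb => abbaacb => abbcb
  | ccbcbbc
  | abcbccb
  | cabacca => acacca => acac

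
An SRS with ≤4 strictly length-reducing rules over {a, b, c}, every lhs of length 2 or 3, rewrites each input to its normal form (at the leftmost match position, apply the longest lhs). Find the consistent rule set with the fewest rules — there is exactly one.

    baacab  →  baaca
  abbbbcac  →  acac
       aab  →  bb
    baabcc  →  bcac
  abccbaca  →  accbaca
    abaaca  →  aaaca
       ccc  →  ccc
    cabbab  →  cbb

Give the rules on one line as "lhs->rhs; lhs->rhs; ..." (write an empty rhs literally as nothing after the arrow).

  | baacab => baaca
  | abbbbcac => abbbcac => abbcac => abcac => acac
  | aab => bb
  | baabcc => bbbcc => bcac

aab->bb; ab->a; bbc->ca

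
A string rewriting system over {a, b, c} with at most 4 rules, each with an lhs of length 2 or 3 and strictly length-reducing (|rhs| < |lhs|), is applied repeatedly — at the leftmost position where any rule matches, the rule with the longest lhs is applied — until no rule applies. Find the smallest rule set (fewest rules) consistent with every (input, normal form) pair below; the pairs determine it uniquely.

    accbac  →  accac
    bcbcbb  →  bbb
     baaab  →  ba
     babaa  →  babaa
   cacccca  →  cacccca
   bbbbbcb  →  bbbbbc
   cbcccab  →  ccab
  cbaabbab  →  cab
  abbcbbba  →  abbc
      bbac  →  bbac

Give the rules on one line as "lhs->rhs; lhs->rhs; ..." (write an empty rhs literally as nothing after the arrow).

aab->; bca->bc; cb->c; cbc->

  | accbac => accac
  | bcbcbb => bbb
  | baaab => ba
  | babaa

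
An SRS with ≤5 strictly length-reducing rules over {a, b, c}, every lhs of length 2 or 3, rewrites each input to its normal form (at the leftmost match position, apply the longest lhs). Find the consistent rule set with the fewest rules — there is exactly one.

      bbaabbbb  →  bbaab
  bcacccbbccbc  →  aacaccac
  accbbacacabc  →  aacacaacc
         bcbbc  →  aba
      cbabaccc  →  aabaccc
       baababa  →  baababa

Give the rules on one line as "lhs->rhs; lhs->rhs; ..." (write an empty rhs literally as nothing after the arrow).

  | bbaabbbb => bbaab
  | bcacccbbccbc => aacccbbccbc => aaccabccbc => aacacccbc => aacaccac
  | accbbacacabc => acabacacabc => aacacacabc => aacacaacc
  | bcbbc => abbc => aba

bbb->; bc->a; cab->ac; cb->a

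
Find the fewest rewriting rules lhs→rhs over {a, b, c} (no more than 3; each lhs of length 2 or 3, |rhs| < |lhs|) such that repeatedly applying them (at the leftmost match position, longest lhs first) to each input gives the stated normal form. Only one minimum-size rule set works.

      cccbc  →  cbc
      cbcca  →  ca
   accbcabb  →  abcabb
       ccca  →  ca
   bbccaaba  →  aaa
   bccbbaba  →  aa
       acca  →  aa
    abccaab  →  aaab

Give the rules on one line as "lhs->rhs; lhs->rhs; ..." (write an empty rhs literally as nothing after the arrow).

ba->a; cc->

  | cccbc => cbc
  | cbcca => cba => ca
  | accbcabb => abcabb
  | ccca => ca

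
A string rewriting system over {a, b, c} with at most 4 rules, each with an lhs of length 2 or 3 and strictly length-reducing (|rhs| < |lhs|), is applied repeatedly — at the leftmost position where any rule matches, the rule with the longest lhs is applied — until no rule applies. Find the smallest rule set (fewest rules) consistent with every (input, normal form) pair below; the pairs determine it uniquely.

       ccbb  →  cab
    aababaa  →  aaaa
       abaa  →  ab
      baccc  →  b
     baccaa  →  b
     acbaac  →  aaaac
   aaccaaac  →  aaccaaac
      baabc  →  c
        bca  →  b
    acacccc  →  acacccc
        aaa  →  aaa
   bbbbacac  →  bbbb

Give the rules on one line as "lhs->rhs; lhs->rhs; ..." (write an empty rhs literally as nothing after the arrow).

ba->b; bab->; bc->b; cb->a

  | ccbb => cab
  | aababaa => aaaa
  | abaa => aba => ab
  | baccc => bccc => bcc => bc => b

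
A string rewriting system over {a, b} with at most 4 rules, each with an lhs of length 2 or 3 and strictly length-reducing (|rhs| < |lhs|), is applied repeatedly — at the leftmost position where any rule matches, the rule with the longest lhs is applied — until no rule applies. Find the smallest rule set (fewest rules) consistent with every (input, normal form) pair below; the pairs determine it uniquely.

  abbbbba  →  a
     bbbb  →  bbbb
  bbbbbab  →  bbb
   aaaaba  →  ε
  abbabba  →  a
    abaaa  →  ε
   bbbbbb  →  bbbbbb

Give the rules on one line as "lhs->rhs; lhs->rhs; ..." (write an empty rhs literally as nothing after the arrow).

aba->bb; abb->ba; ba->; bab->a

  | abbbbba => babbba => abba => baa => a
  | bbbb
  | bbbbbab => bbbba => bbb
  | aaaaba => aaabb => aaba => abb => ba => ε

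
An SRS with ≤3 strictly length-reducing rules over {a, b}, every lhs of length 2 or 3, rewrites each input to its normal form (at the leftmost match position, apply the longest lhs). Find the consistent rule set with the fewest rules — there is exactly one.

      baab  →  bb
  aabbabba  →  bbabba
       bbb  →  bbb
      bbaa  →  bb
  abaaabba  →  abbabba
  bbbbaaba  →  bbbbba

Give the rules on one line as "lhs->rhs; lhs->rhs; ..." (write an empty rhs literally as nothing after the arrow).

  | baab => bb
  | aabbabba => bbabba
  | bbb
  | bbaa => bb

aa->; aaa->ba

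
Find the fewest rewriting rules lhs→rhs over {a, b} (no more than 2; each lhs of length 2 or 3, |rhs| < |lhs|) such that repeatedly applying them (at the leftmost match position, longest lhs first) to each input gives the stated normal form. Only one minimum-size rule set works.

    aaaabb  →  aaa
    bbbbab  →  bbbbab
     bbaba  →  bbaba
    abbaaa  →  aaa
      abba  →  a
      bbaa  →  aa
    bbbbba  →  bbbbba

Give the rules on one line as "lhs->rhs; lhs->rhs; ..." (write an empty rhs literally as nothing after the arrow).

abb->; baa->aa

  | aaaabb => aaa
  | bbbbab
  | bbaba
  | abbaaa => aaa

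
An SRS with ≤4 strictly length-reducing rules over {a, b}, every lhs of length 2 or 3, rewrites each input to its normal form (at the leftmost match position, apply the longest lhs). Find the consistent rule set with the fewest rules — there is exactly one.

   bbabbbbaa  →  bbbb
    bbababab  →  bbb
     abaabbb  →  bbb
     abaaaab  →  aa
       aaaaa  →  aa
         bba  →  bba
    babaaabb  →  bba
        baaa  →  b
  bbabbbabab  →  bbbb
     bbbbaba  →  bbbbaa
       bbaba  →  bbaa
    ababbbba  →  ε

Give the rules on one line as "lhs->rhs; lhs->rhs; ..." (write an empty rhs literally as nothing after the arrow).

  | bbabbbbaa => bbbabbaa => bbbbaaa => bbbb
  | bbababab => bbaabab => bbaaab => bbb
  | abaabbb => aaabbb => bbb
  | abaaaab => aaaaab => aab => aa

aaa->; ab->a; abb->ba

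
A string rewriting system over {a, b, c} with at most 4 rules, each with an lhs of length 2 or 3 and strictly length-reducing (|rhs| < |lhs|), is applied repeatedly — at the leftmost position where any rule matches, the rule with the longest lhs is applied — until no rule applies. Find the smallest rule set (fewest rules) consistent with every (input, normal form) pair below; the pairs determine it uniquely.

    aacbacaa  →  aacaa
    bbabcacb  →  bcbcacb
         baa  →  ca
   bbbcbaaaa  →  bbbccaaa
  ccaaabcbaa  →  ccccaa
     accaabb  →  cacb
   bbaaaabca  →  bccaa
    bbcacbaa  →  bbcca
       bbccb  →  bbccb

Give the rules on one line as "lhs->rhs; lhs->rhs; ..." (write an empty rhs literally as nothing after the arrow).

ab->c; acc->ba; ba->c; bac->

  | aacbacaa => aacaa
  | bbabcacb => bcbcacb
  | baa => ca
  | bbbcbaaaa => bbbccaaa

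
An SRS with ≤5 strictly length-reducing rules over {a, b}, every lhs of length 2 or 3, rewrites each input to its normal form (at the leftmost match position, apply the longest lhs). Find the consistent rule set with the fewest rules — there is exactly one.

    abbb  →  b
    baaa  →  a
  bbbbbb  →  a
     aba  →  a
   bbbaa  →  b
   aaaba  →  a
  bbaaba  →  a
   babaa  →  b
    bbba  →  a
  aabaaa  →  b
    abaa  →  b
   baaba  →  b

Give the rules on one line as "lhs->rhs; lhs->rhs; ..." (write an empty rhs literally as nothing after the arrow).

  | abbb => bbb => ab => b
  | baaa => aaa => ba => a
  | bbbbbb => abbbb => bbbb => abb => bb => a
  | aba => ba => a

aa->b; ab->b; ba->a; bb->a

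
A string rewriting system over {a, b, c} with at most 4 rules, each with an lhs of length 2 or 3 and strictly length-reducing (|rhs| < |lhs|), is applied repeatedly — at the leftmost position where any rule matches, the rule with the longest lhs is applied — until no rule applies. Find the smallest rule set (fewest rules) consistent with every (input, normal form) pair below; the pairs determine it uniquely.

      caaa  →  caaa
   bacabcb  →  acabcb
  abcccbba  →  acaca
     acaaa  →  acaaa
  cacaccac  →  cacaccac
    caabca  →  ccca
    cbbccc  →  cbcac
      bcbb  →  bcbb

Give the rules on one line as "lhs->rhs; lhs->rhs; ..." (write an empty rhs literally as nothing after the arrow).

  | caaa
  | bacabcb => acabcb
  | abcccbba => acacbba => acacba => acaca
  | acaaa

aab->c; ba->a; bcc->ca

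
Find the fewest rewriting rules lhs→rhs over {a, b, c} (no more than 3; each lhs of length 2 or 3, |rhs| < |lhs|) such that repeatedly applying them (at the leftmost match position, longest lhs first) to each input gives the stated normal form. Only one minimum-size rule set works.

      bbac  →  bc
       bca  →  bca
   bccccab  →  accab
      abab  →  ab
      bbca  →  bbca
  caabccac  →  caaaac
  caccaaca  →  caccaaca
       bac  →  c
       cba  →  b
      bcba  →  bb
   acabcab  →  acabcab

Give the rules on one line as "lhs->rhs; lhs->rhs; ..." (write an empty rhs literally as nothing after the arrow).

ba->; bcc->a; cba->b

  | bbac => bc
  | bca
  | bccccab => accab
  | abab => ab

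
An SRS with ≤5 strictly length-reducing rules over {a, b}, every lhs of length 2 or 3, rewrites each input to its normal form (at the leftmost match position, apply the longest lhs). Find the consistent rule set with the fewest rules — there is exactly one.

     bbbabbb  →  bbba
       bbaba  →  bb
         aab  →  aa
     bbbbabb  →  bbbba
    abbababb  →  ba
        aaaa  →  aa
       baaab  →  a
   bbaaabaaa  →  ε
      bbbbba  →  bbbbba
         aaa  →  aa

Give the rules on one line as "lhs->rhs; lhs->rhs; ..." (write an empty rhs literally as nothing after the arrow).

  | bbbabbb => bbbabb => bbbab => bbba
  | bbaba => bb
  | aab => aa
  | bbbbabb => bbbbab => bbbba

aaa->aa; ab->a; aba->; baa->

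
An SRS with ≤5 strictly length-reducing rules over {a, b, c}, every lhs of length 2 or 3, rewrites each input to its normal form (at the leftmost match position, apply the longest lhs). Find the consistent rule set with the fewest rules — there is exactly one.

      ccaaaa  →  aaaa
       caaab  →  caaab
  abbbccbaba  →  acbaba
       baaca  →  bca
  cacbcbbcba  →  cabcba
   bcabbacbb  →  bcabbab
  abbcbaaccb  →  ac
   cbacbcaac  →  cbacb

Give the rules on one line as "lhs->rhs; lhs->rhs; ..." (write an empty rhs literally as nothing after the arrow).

  | ccaaaa => aaaa
  | caaab
  | abbbccbaba => acccbaba => acbaba
  | baaca => bca

aac->c; bbb->c; cbb->b; cc->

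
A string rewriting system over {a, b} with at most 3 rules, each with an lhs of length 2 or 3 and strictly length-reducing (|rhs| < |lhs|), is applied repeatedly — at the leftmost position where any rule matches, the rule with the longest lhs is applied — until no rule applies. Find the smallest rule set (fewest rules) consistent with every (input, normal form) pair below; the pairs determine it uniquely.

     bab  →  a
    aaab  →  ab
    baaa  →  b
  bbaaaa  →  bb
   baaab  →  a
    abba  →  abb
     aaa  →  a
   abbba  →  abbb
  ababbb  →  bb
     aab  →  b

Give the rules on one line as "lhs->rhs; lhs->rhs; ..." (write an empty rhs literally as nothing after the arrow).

  | bab => a
  | aaab => ab
  | baaa => baa => ba => b
  | bbaaaa => bbaaa => bbaa => bba => bb

aa->; ba->b; bab->a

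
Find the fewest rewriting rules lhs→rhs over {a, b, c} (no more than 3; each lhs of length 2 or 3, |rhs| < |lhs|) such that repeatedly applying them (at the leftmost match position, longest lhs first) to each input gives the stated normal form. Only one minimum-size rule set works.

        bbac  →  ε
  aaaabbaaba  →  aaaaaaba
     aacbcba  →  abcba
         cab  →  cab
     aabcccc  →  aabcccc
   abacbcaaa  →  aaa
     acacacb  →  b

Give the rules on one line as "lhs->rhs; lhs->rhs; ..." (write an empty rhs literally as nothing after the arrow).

ac->; bb->

  | bbac => ac => ε
  | aaaabbaaba => aaaaaaba
  | aacbcba => abcba
  | cab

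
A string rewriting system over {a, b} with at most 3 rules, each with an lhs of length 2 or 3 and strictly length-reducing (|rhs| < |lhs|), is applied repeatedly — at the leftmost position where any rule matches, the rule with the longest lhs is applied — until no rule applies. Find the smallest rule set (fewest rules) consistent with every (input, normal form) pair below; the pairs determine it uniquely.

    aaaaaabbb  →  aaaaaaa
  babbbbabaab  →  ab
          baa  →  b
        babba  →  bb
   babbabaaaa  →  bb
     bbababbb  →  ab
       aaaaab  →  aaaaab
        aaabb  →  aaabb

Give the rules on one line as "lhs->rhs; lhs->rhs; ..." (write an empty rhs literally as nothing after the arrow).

ba->b; bab->b; bbb->a

  | aaaaaabbb => aaaaaaa
  | babbbbabaab => bbbbabaab => ababaab => abaab => abab => ab
  | baa => ba => b
  | babba => bba => bb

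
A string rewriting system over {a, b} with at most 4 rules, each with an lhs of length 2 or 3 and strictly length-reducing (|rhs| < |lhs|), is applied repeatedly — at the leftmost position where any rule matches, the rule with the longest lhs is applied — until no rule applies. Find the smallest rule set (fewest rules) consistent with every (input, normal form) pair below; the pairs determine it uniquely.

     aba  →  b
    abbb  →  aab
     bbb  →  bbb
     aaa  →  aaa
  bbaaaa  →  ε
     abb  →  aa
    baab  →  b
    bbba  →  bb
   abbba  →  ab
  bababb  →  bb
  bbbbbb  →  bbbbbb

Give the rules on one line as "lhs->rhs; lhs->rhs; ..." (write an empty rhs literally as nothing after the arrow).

aba->b; abb->aa; ba->; baa->

  | aba => b
  | abbb => aab
  | bbb
  | aaa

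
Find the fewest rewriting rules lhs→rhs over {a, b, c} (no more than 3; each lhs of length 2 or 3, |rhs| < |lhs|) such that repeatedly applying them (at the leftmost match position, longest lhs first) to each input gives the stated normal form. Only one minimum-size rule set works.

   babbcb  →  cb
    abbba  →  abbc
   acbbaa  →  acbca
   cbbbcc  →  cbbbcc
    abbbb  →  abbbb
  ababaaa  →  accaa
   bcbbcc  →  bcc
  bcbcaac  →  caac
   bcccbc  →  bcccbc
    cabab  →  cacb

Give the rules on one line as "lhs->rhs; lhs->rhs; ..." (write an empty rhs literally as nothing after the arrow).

ba->c; bcb->

  | babbcb => cbbcb => cb
  | abbba => abbc
  | acbbaa => acbca
  | cbbbcc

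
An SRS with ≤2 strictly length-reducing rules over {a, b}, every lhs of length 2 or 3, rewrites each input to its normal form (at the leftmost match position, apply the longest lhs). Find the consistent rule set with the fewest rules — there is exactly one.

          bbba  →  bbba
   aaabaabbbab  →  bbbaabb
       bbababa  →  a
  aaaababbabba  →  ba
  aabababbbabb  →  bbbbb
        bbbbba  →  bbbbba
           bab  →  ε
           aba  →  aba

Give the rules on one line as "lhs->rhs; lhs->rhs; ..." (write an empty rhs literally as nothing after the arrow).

  | bbba
  | aaabaabbbab => bbbaabbbab => bbbaabb
  | bbababa => baba => a
  | aaaababbabba => bbababbabba => babbabba => babba => ba

aaa->bb; bab->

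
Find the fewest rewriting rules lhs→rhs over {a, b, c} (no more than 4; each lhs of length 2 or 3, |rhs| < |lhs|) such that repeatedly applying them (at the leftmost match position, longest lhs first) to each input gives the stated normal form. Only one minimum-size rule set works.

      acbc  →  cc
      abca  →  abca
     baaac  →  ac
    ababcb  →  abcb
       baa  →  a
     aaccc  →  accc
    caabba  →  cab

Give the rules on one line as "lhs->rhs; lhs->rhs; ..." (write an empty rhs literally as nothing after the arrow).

  | acbc => cc
  | abca
  | baaac => aac => ac
  | ababcb => abcb

aa->a; acb->c; ba->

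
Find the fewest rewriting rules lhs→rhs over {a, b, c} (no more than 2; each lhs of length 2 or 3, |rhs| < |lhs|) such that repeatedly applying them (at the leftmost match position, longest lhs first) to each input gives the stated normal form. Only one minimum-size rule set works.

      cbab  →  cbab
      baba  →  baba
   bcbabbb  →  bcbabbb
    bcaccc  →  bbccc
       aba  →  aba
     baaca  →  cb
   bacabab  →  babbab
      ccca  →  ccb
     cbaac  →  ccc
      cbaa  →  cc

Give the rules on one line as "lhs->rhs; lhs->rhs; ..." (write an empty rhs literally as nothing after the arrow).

  | cbab
  | baba
  | bcbabbb
  | bcaccc => bbccc

baa->c; ca->b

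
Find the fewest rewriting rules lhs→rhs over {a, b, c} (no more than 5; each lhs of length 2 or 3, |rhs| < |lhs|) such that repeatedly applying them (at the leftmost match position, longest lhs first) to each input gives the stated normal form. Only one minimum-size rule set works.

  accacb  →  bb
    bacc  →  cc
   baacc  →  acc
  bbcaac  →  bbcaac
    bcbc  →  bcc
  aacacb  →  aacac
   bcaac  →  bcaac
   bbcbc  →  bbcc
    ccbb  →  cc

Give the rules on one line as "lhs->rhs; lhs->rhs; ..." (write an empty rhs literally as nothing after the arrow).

  | accacb => abcb => bb
  | bacc => cc
  | baacc => acc
  | bbcaac

abc->b; ba->; cb->c; cca->b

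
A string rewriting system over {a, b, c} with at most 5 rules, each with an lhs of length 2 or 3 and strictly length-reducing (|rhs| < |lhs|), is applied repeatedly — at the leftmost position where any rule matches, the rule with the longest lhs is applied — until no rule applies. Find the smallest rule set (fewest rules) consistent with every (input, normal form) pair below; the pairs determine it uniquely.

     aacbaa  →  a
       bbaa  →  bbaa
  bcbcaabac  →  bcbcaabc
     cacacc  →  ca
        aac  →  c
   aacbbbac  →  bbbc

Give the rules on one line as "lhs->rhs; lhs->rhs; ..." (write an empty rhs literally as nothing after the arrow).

  | aacbaa => acbaa => cbaa => a
  | bbaa
  | bcbcaabac => bcbcaabc
  | cacacc => caacc => cacc => cac => ca

ac->c; cac->ca; cba->; cbb->bb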